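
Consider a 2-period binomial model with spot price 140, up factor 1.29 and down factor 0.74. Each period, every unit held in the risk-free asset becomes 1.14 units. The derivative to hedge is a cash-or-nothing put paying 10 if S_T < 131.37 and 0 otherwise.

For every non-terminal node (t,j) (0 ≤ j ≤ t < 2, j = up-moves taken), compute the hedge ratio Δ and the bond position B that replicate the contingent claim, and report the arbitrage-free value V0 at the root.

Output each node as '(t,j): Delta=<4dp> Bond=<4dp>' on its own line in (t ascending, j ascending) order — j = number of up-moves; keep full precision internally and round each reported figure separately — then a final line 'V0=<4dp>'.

No-arbitrage ⇒ martingale measure with p* = (R−d)/(u−d) = 0.7273.
Payoff layer (t=2): V(2,0)=10.0000, V(2,1)=0.0000, V(2,2)=0.0000
  t=1,j=0: stock 103.6000 → up 133.6440 (V=0.0000), down 76.6640 (V=10.0000). Price 2.3923; hedge Δ=-0.1755, bond B=20.5742.
  t=1,j=1: stock 180.6000 → up 232.9740 (V=0.0000), down 133.6440 (V=0.0000). Price 0.0000; hedge Δ=0.0000, bond B=0.0000.
  t=0,j=0: stock 140.0000 → up 180.6000 (V=0.0000), down 103.6000 (V=2.3923). Price 0.5723; hedge Δ=-0.0311, bond B=4.9220.
Each (Δ,B) replicates both successor values, so the strategy is self-financing and V0 is arbitrage-free.

(0,0): Delta=-0.0311 Bond=4.9220
(1,0): Delta=-0.1755 Bond=20.5742
(1,1): Delta=0.0000 Bond=0.0000
V0=0.5723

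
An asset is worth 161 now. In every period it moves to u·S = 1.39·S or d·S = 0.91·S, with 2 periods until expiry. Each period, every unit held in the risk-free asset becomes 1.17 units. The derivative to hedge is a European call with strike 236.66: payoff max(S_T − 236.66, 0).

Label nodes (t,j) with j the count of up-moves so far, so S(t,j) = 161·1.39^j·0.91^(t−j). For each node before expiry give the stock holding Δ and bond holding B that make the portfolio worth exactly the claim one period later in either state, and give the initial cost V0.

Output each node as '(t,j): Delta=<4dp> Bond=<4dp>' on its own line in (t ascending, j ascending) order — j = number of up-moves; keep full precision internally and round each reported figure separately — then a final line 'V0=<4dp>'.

(0,0): Delta=0.4458 Bond=-55.8188
(1,0): Delta=0.0000 Bond=0.0000
(1,1): Delta=0.6927 Bond=-120.5687
V0=15.9482

Since d<R<u, set p* = (R−d)/(u−d) = 0.5417; price each node as the discounted p*-expectation of its children.
Payoff layer (t=2): V(2,0)=0.0000, V(2,1)=0.0000, V(2,2)=74.4081
Node (1,0) S=146.5100: V=(p*·0.0000+(1−p*)·0.0000)/1.17=0.0000; Δ=(0.0000−0.0000)/(203.6489−133.3241)=0.0000; B=V−Δ·S=0.0000
Node (1,1) S=223.7900: V=(p*·74.4081+(1−p*)·0.0000)/1.17=34.4482; Δ=(74.4081−0.0000)/(311.0681−203.6489)=0.6927; B=V−Δ·S=-120.5687
Node (0,0) S=161.0000: V=(p*·34.4482+(1−p*)·0.0000)/1.17=15.9482; Δ=(34.4482−0.0000)/(223.7900−146.5100)=0.4458; B=V−Δ·S=-55.8188
Self-financing check: at every node Δ·S+B equals the discounted successor values.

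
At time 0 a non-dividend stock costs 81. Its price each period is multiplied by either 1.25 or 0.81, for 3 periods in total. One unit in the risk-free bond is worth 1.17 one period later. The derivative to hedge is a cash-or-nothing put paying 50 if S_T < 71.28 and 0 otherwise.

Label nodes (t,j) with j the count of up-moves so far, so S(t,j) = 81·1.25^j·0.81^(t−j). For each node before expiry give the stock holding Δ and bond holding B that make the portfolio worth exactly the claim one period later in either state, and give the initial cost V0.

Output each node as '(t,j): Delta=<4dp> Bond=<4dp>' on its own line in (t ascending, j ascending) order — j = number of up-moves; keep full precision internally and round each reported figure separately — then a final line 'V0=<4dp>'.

Since d<R<u, set p* = (R−d)/(u−d) = 0.8182; price each node as the discounted p*-expectation of its children.
Payoff layer (t=3): V(3,0)=50.0000, V(3,1)=50.0000, V(3,2)=0.0000, V(3,3)=0.0000
(2,0): S=53.1441. Δ = (V_up−V_dn)/(S_up−S_dn) = (50.0000−50.0000)/(66.4301−43.0467) = 0.0000. V = [p*·50.0000 + (1−p*)·50.0000]/1.17 = 42.7350. B = V − Δ·S = 42.7350.
(2,1): S=82.0125. Δ = (V_up−V_dn)/(S_up−S_dn) = (0.0000−50.0000)/(102.5156−66.4301) = -1.3856. V = [p*·0.0000 + (1−p*)·50.0000]/1.17 = 7.7700. B = V − Δ·S = 121.4064.
(2,2): S=126.5625. Δ = (V_up−V_dn)/(S_up−S_dn) = (0.0000−0.0000)/(158.2031−102.5156) = 0.0000. V = [p*·0.0000 + (1−p*)·0.0000]/1.17 = 0.0000. B = V − Δ·S = 0.0000.
(1,0): S=65.6100. Δ = (V_up−V_dn)/(S_up−S_dn) = (7.7700−42.7350)/(82.0125−53.1441) = -1.2112. V = [p*·7.7700 + (1−p*)·42.7350]/1.17 = 12.0746. B = V − Δ·S = 91.5406.
(1,1): S=101.2500. Δ = (V_up−V_dn)/(S_up−S_dn) = (0.0000−7.7700)/(126.5625−82.0125) = -0.1744. V = [p*·0.0000 + (1−p*)·7.7700]/1.17 = 1.2075. B = V − Δ·S = 18.8666.
(0,0): S=81.0000. Δ = (V_up−V_dn)/(S_up−S_dn) = (1.2075−12.0746)/(101.2500−65.6100) = -0.3049. V = [p*·1.2075 + (1−p*)·12.0746]/1.17 = 2.7208. B = V − Δ·S = 27.4188.
Each (Δ,B) replicates both successor values, so the strategy is self-financing and V0 is arbitrage-free.

(0,0): Delta=-0.3049 Bond=27.4188
(1,0): Delta=-1.2112 Bond=91.5406
(1,1): Delta=-0.1744 Bond=18.8666
(2,0): Delta=0.0000 Bond=42.7350
(2,1): Delta=-1.3856 Bond=121.4064
(2,2): Delta=0.0000 Bond=0.0000
V0=2.7208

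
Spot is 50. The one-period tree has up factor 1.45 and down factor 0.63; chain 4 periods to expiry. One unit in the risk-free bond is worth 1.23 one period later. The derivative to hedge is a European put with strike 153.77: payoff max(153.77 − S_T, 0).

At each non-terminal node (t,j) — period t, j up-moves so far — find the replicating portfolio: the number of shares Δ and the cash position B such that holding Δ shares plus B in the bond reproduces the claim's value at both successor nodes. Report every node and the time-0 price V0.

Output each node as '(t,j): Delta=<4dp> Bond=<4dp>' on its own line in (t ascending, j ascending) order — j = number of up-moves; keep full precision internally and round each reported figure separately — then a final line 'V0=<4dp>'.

(0,0): Delta=-0.6547 Bond=58.3378
(1,0): Delta=-1.0000 Bond=82.6335
(1,1): Delta=-0.5997 Bond=67.7669
(2,0): Delta=-1.0000 Bond=101.6392
(2,1): Delta=-1.0000 Bond=101.6392
(2,2): Delta=-0.5359 Bond=76.6484
(3,0): Delta=-1.0000 Bond=125.0163
(3,1): Delta=-1.0000 Bond=125.0163
(3,2): Delta=-1.0000 Bond=125.0163
(3,3): Delta=-0.4619 Bond=83.0067
V0=25.6045

The replicating-portfolio and risk-neutral prices coincide; use p* = (1.23−0.63)/(1.45−0.63) = 0.7317 for the latter.
Terminal payoffs: V(4,0)=145.8935, V(4,1)=135.6416, V(4,2)=112.0459, V(4,3)=57.7383, V(4,4)=0.0000
(3,0): S=12.5024. Δ = (V_up−V_dn)/(S_up−S_dn) = (135.6416−145.8935)/(18.1284−7.8765) = -1.0000. V = [p*·135.6416 + (1−p*)·145.8935]/1.23 = 112.5139. B = V − Δ·S = 125.0163.
(3,1): S=28.7753. Δ = (V_up−V_dn)/(S_up−S_dn) = (112.0459−135.6416)/(41.7241−18.1284) = -1.0000. V = [p*·112.0459 + (1−p*)·135.6416]/1.23 = 96.2410. B = V − Δ·S = 125.0163.
(3,2): S=66.2288. Δ = (V_up−V_dn)/(S_up−S_dn) = (57.7383−112.0459)/(96.0317−41.7241) = -1.0000. V = [p*·57.7383 + (1−p*)·112.0459]/1.23 = 58.7875. B = V − Δ·S = 125.0163.
(3,3): S=152.4313. Δ = (V_up−V_dn)/(S_up−S_dn) = (0.0000−57.7383)/(221.0253−96.0317) = -0.4619. V = [p*·0.0000 + (1−p*)·57.7383]/1.23 = 12.5941. B = V − Δ·S = 83.0067.
(2,0): S=19.8450. Δ = (V_up−V_dn)/(S_up−S_dn) = (96.2410−112.5139)/(28.7753−12.5024) = -1.0000. V = [p*·96.2410 + (1−p*)·112.5139]/1.23 = 81.7942. B = V − Δ·S = 101.6392.
(2,1): S=45.6750. Δ = (V_up−V_dn)/(S_up−S_dn) = (58.7875−96.2410)/(66.2287−28.7752) = -1.0000. V = [p*·58.7875 + (1−p*)·96.2410]/1.23 = 55.9642. B = V − Δ·S = 101.6392.
(2,2): S=105.1250. Δ = (V_up−V_dn)/(S_up−S_dn) = (12.5941−58.7875)/(152.4313−66.2288) = -0.5359. V = [p*·12.5941 + (1−p*)·58.7875]/1.23 = 20.3150. B = V − Δ·S = 76.6484.
(1,0): S=31.5000. Δ = (V_up−V_dn)/(S_up−S_dn) = (55.9642−81.7942)/(45.6750−19.8450) = -1.0000. V = [p*·55.9642 + (1−p*)·81.7942]/1.23 = 51.1335. B = V − Δ·S = 82.6335.
(1,1): S=72.5000. Δ = (V_up−V_dn)/(S_up−S_dn) = (20.3150−55.9642)/(105.1250−45.6750) = -0.5997. V = [p*·20.3150 + (1−p*)·55.9642]/1.23 = 24.2922. B = V − Δ·S = 67.7669.
(0,0): S=50.0000. Δ = (V_up−V_dn)/(S_up−S_dn) = (24.2922−51.1335)/(72.5000−31.5000) = -0.6547. V = [p*·24.2922 + (1−p*)·51.1335]/1.23 = 25.6045. B = V − Δ·S = 58.3378.
The time-0 hedge costs 25.6045, which is the no-arbitrage price.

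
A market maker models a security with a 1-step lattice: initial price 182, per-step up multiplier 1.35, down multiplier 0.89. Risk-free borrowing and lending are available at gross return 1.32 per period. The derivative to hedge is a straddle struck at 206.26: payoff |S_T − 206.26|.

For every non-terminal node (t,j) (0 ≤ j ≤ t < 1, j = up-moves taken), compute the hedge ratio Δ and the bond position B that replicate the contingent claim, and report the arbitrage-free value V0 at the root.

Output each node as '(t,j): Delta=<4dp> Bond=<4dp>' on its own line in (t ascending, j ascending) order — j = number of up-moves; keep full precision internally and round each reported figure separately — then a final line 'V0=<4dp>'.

The replicating-portfolio and risk-neutral prices coincide; use p* = (1.32−0.89)/(1.35−0.89) = 0.9348 for the latter.
Terminal values V(1,·): V(1,0)=44.2800, V(1,1)=39.4400
  t=0,j=0: stock 182.0000 → up 245.7000 (V=39.4400), down 161.9800 (V=44.2800). Price 30.1179; hedge Δ=-0.0578, bond B=40.6397.
Root portfolio cost Δ·182+B reproduces V0=30.1179.

(0,0): Delta=-0.0578 Bond=40.6397
V0=30.1179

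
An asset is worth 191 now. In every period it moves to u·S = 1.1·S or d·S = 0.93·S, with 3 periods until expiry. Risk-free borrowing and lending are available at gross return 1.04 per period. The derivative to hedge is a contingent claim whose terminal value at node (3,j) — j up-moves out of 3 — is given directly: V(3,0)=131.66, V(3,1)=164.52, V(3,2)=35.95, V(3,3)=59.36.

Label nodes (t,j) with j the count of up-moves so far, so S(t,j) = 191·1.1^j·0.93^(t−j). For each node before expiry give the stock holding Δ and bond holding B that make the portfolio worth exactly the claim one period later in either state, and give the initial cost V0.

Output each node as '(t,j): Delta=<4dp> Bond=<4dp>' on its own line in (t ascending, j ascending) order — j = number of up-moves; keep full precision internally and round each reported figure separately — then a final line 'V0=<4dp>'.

(0,0): Delta=-1.2765 Bond=312.7836
(1,0): Delta=-2.2797 Bond=503.5018
(1,1): Delta=-0.8138 Bond=228.0913
(2,0): Delta=1.1701 Bond=-46.2534
(2,1): Delta=-3.8706 Bond=834.4938
(2,2): Delta=0.5958 Bond=-88.5735
V0=68.9765

Under the risk-neutral measure, an up-move has probability p* = (R−d)/(u−d) = 0.6471 and values discount at R = 1.04.
At expiry t=3: V(3,0)=131.6600, V(3,1)=164.5200, V(3,2)=35.9500, V(3,3)=59.3600
  t=2,j=0: stock 165.1959 → up 181.7155 (V=164.5200), down 153.6322 (V=131.6600). Price 147.0407; hedge Δ=1.1701, bond B=-46.2534.
  t=2,j=1: stock 195.3930 → up 214.9323 (V=35.9500), down 181.7155 (V=164.5200). Price 78.1997; hedge Δ=-3.8706, bond B=834.4938.
  t=2,j=2: stock 231.1100 → up 254.2210 (V=59.3600), down 214.9323 (V=35.9500). Price 49.1324; hedge Δ=0.5958, bond B=-88.5735.
  t=1,j=0: stock 177.6300 → up 195.3930 (V=78.1997), down 165.1959 (V=147.0407). Price 98.5543; hedge Δ=-2.2797, bond B=503.5018.
  t=1,j=1: stock 210.1000 → up 231.1100 (V=49.1324), down 195.3930 (V=78.1997). Price 57.1071; hedge Δ=-0.8138, bond B=228.0913.
  t=0,j=0: stock 191.0000 → up 210.1000 (V=57.1071), down 177.6300 (V=98.5543). Price 68.9765; hedge Δ=-1.2765, bond B=312.7836.
Root portfolio cost Δ·191+B reproduces V0=68.9765.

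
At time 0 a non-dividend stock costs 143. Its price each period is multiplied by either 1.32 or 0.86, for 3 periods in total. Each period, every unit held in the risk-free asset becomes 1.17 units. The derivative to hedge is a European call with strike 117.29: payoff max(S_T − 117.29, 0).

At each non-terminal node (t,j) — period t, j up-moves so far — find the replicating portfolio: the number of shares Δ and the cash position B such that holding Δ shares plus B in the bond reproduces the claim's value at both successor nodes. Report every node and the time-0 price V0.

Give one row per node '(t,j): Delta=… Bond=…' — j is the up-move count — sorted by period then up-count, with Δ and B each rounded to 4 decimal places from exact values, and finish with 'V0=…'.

(0,0): Delta=0.9689 Bond=-68.2154
(1,0): Delta=0.8703 Bond=-67.6810
(1,1): Delta=1.0000 Bond=-85.6819
(2,0): Delta=0.4587 Bond=-35.6606
(2,1): Delta=1.0000 Bond=-100.2479
(2,2): Delta=1.0000 Bond=-100.2479
V0=70.3377

Under the risk-neutral measure, an up-move has probability p* = (R−d)/(u−d) = 0.6739 and values discount at R = 1.17.
Terminal values V(3,·): V(3,0)=0.0000, V(3,1)=22.3169, V(3,2)=96.9904, V(3,3)=211.6054
(2,0): S=105.7628. Δ = (V_up−V_dn)/(S_up−S_dn) = (22.3169−0.0000)/(139.6069−90.9560) = 0.4587. V = [p*·22.3169 + (1−p*)·0.0000]/1.17 = 12.8544. B = V − Δ·S = -35.6606.
(2,1): S=162.3336. Δ = (V_up−V_dn)/(S_up−S_dn) = (96.9904−22.3169)/(214.2804−139.6069) = 1.0000. V = [p*·96.9904 + (1−p*)·22.3169]/1.17 = 62.0857. B = V − Δ·S = -100.2479.
(2,2): S=249.1632. Δ = (V_up−V_dn)/(S_up−S_dn) = (211.6054−96.9904)/(328.8954−214.2804) = 1.0000. V = [p*·211.6054 + (1−p*)·96.9904]/1.17 = 148.9153. B = V − Δ·S = -100.2479.
(1,0): S=122.9800. Δ = (V_up−V_dn)/(S_up−S_dn) = (62.0857−12.8544)/(162.3336−105.7628) = 0.8703. V = [p*·62.0857 + (1−p*)·12.8544]/1.17 = 39.3436. B = V − Δ·S = -67.6810.
(1,1): S=188.7600. Δ = (V_up−V_dn)/(S_up−S_dn) = (148.9153−62.0857)/(249.1632−162.3336) = 1.0000. V = [p*·148.9153 + (1−p*)·62.0857]/1.17 = 103.0781. B = V − Δ·S = -85.6819.
(0,0): S=143.0000. Δ = (V_up−V_dn)/(S_up−S_dn) = (103.0781−39.3436)/(188.7600−122.9800) = 0.9689. V = [p*·103.0781 + (1−p*)·39.3436]/1.17 = 70.3377. B = V − Δ·S = -68.2154.
Each (Δ,B) replicates both successor values, so the strategy is self-financing and V0 is arbitrage-free.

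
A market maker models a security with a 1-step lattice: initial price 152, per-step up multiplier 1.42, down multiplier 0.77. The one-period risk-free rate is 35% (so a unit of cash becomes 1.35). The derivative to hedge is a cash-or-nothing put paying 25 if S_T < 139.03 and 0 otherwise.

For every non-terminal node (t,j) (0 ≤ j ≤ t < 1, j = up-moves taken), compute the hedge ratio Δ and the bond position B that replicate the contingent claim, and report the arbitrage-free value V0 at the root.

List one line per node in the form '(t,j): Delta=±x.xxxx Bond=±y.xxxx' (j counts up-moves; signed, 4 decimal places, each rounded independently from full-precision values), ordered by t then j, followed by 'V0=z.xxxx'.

No-arbitrage ⇒ martingale measure with p* = (R−d)/(u−d) = 0.8923.
Terminal values V(1,·): V(1,0)=25.0000, V(1,1)=0.0000
(0,0): S=152.0000. Δ = (V_up−V_dn)/(S_up−S_dn) = (0.0000−25.0000)/(215.8400−117.0400) = -0.2530. V = [p*·0.0000 + (1−p*)·25.0000]/1.35 = 1.9943. B = V − Δ·S = 40.4558.
Check: Δ(0,0)·S0 + B(0,0) = 1.9943 = V0.

(0,0): Delta=-0.2530 Bond=40.4558
V0=1.9943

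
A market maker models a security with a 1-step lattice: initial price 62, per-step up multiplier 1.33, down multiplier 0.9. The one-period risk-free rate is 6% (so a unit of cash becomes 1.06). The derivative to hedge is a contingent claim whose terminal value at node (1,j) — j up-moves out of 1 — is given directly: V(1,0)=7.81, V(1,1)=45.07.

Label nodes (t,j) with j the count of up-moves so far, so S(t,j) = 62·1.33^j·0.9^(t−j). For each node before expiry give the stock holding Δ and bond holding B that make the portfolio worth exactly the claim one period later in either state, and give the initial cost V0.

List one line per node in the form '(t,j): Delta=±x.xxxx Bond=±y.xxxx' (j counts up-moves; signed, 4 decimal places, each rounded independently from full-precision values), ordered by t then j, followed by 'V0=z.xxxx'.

Since d<R<u, set p* = (R−d)/(u−d) = 0.3721; price each node as the discounted p*-expectation of its children.
Terminal values V(1,·): V(1,0)=7.8100, V(1,1)=45.0700
  t=0,j=0: stock 62.0000 → up 82.4600 (V=45.0700), down 55.8000 (V=7.8100). Price 20.4473; hedge Δ=1.3976, bond B=-66.2038.
Check: Δ(0,0)·S0 + B(0,0) = 20.4473 = V0.

(0,0): Delta=1.3976 Bond=-66.2038
V0=20.4473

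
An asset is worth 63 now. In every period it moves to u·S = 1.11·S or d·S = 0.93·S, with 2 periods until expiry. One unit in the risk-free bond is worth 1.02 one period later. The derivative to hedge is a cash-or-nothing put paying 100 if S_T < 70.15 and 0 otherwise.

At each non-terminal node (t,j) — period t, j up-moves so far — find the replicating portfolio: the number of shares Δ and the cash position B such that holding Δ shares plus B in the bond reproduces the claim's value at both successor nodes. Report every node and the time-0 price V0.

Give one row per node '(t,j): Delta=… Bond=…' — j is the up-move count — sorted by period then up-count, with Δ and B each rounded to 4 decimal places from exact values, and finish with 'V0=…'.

(0,0): Delta=-4.3227 Bond=344.4188
(1,0): Delta=0.0000 Bond=98.0392
(1,1): Delta=-7.9445 Bond=604.5752
V0=72.0877

No-arbitrage ⇒ martingale measure with p* = (R−d)/(u−d) = 0.5000.
Terminal payoffs: V(2,0)=100.0000, V(2,1)=100.0000, V(2,2)=0.0000
  t=1,j=0: stock 58.5900 → up 65.0349 (V=100.0000), down 54.4887 (V=100.0000). Price 98.0392; hedge Δ=0.0000, bond B=98.0392.
  t=1,j=1: stock 69.9300 → up 77.6223 (V=0.0000), down 65.0349 (V=100.0000). Price 49.0196; hedge Δ=-7.9445, bond B=604.5752.
  t=0,j=0: stock 63.0000 → up 69.9300 (V=49.0196), down 58.5900 (V=98.0392). Price 72.0877; hedge Δ=-4.3227, bond B=344.4188.
Each (Δ,B) replicates both successor values, so the strategy is self-financing and V0 is arbitrage-free.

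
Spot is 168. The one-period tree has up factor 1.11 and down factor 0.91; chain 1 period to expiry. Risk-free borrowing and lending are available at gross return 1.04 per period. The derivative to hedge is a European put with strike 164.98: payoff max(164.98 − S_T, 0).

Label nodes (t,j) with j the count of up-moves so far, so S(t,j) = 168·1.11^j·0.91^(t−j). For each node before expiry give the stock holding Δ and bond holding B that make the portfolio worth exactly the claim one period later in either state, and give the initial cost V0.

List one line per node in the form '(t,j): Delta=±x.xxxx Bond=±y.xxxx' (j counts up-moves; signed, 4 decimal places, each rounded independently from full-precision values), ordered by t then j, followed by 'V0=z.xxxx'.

(0,0): Delta=-0.3601 Bond=64.5721
V0=4.0721

Risk-neutral probability p* = (R−d)/(u−d) = (1.04−0.91)/(1.11−0.91) = 0.6500.
Terminal values V(1,·): V(1,0)=12.1000, V(1,1)=0.0000
(0,0): S=168.0000. Δ = (V_up−V_dn)/(S_up−S_dn) = (0.0000−12.1000)/(186.4800−152.8800) = -0.3601. V = [p*·0.0000 + (1−p*)·12.1000]/1.04 = 4.0721. B = V − Δ·S = 64.5721.
Check: Δ(0,0)·S0 + B(0,0) = 4.0721 = V0.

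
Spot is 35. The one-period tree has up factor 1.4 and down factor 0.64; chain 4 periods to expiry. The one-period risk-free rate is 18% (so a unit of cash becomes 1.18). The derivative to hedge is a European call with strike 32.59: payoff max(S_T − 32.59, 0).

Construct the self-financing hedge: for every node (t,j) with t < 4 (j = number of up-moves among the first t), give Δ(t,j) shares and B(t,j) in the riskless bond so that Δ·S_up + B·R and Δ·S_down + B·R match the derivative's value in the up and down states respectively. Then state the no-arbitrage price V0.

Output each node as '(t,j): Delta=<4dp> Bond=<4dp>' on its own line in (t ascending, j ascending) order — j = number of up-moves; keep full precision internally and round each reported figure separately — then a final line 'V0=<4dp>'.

Since d<R<u, set p* = (R−d)/(u−d) = 0.7105; price each node as the discounted p*-expectation of its children.
Terminal payoffs: V(4,0)=0.0000, V(4,1)=0.0000, V(4,2)=0.0000, V(4,3)=28.8756, V(4,4)=101.8660
(3,0): S=9.1750. Δ = (V_up−V_dn)/(S_up−S_dn) = (0.0000−0.0000)/(12.8451−5.8720) = 0.0000. V = [p*·0.0000 + (1−p*)·0.0000]/1.18 = 0.0000. B = V − Δ·S = 0.0000.
(3,1): S=20.0704. Δ = (V_up−V_dn)/(S_up−S_dn) = (0.0000−0.0000)/(28.0986−12.8451) = 0.0000. V = [p*·0.0000 + (1−p*)·0.0000]/1.18 = 0.0000. B = V − Δ·S = 0.0000.
(3,2): S=43.9040. Δ = (V_up−V_dn)/(S_up−S_dn) = (28.8756−0.0000)/(61.4656−28.0986) = 0.8654. V = [p*·28.8756 + (1−p*)·0.0000]/1.18 = 17.3872. B = V − Δ·S = -20.6070.
(3,3): S=96.0400. Δ = (V_up−V_dn)/(S_up−S_dn) = (101.8660−28.8756)/(134.4560−61.4656) = 1.0000. V = [p*·101.8660 + (1−p*)·28.8756]/1.18 = 68.4214. B = V − Δ·S = -27.6186.
(2,0): S=14.3360. Δ = (V_up−V_dn)/(S_up−S_dn) = (0.0000−0.0000)/(20.0704−9.1750) = 0.0000. V = [p*·0.0000 + (1−p*)·0.0000]/1.18 = 0.0000. B = V − Δ·S = 0.0000.
(2,1): S=31.3600. Δ = (V_up−V_dn)/(S_up−S_dn) = (17.3872−0.0000)/(43.9040−20.0704) = 0.7295. V = [p*·17.3872 + (1−p*)·0.0000]/1.18 = 10.4695. B = V − Δ·S = -12.4083.
(2,2): S=68.6000. Δ = (V_up−V_dn)/(S_up−S_dn) = (68.4214−17.3872)/(96.0400−43.9040) = 0.9789. V = [p*·68.4214 + (1−p*)·17.3872]/1.18 = 45.4647. B = V − Δ·S = -21.6856.
(1,0): S=22.4000. Δ = (V_up−V_dn)/(S_up−S_dn) = (10.4695−0.0000)/(31.3600−14.3360) = 0.6150. V = [p*·10.4695 + (1−p*)·0.0000]/1.18 = 6.3041. B = V − Δ·S = -7.4716.
(1,1): S=49.0000. Δ = (V_up−V_dn)/(S_up−S_dn) = (45.4647−10.4695)/(68.6000−31.3600) = 0.9397. V = [p*·45.4647 + (1−p*)·10.4695]/1.18 = 29.9445. B = V − Δ·S = -16.1017.
(0,0): S=35.0000. Δ = (V_up−V_dn)/(S_up−S_dn) = (29.9445−6.3041)/(49.0000−22.4000) = 0.8887. V = [p*·29.9445 + (1−p*)·6.3041]/1.18 = 19.5773. B = V − Δ·S = -11.5284.
Check: Δ(0,0)·S0 + B(0,0) = 19.5773 = V0.

(0,0): Delta=0.8887 Bond=-11.5284
(1,0): Delta=0.6150 Bond=-7.4716
(1,1): Delta=0.9397 Bond=-16.1017
(2,0): Delta=0.0000 Bond=0.0000
(2,1): Delta=0.7295 Bond=-12.4083
(2,2): Delta=0.9789 Bond=-21.6856
(3,0): Delta=0.0000 Bond=0.0000
(3,1): Delta=0.0000 Bond=0.0000
(3,2): Delta=0.8654 Bond=-20.6070
(3,3): Delta=1.0000 Bond=-27.6186
V0=19.5773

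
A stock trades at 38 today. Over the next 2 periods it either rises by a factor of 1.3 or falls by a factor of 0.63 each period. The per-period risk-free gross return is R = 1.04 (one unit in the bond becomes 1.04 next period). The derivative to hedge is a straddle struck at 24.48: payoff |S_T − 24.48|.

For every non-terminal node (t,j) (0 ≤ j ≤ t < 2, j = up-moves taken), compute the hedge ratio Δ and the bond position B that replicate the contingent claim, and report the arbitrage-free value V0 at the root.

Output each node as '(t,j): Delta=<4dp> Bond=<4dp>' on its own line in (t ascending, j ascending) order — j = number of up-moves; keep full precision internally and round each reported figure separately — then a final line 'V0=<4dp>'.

Risk-neutral probability p* = (R−d)/(u−d) = (1.04−0.63)/(1.3−0.63) = 0.6119.
Terminal values V(2,·): V(2,0)=9.3978, V(2,1)=6.6420, V(2,2)=39.7400
Node (1,0) S=23.9400: V=(p*·6.6420+(1−p*)·9.3978)/1.04=7.4148; Δ=(6.6420−9.3978)/(31.1220−15.0822)=-0.1718; B=V−Δ·S=11.5280
Node (1,1) S=49.4000: V=(p*·39.7400+(1−p*)·6.6420)/1.04=25.8615; Δ=(39.7400−6.6420)/(64.2200−31.1220)=1.0000; B=V−Δ·S=-23.5385
Node (0,0) S=38.0000: V=(p*·25.8615+(1−p*)·7.4148)/1.04=17.9838; Δ=(25.8615−7.4148)/(49.4000−23.9400)=0.7245; B=V−Δ·S=-9.5487
Self-financing check: at every node Δ·S+B equals the discounted successor values.

(0,0): Delta=0.7245 Bond=-9.5487
(1,0): Delta=-0.1718 Bond=11.5280
(1,1): Delta=1.0000 Bond=-23.5385
V0=17.9838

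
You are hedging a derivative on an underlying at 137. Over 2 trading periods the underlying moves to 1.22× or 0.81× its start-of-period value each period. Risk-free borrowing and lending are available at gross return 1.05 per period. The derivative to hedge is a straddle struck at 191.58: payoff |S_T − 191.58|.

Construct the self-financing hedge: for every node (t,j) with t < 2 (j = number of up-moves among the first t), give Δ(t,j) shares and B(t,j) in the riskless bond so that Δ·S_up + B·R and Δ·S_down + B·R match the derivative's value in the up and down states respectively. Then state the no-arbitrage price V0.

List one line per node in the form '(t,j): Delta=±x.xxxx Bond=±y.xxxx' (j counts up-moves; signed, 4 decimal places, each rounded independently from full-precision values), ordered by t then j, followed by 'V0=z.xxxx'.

Since d<R<u, set p* = (R−d)/(u−d) = 0.5854; price each node as the discounted p*-expectation of its children.
At expiry t=2: V(2,0)=101.6943, V(2,1)=56.1966, V(2,2)=12.3308
Node (1,0) S=110.9700: V=(p*·56.1966+(1−p*)·101.6943)/1.05=71.4871; Δ=(56.1966−101.6943)/(135.3834−89.8857)=-1.0000; B=V−Δ·S=182.4571
Node (1,1) S=167.1400: V=(p*·12.3308+(1−p*)·56.1966)/1.05=29.0658; Δ=(12.3308−56.1966)/(203.9108−135.3834)=-0.6401; B=V−Δ·S=136.0555
Node (0,0) S=137.0000: V=(p*·29.0658+(1−p*)·71.4871)/1.05=44.4334; Δ=(29.0658−71.4871)/(167.1400−110.9700)=-0.7552; B=V−Δ·S=147.9002
The time-0 hedge costs 44.4334, which is the no-arbitrage price.

(0,0): Delta=-0.7552 Bond=147.9002
(1,0): Delta=-1.0000 Bond=182.4571
(1,1): Delta=-0.6401 Bond=136.0555
V0=44.4334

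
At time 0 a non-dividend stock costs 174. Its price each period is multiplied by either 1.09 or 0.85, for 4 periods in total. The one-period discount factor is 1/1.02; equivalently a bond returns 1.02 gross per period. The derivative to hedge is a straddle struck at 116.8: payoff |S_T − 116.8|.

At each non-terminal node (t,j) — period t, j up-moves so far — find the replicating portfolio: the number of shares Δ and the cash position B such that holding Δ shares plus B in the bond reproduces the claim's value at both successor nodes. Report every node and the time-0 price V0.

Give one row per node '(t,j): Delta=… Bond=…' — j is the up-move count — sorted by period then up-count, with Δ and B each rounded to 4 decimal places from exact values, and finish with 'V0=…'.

(0,0): Delta=0.9686 Bond=-102.0574
(1,0): Delta=0.8746 Bond=-90.1876
(1,1): Delta=0.9988 Bond=-109.8266
(2,0): Delta=0.4989 Bond=-44.7667
(2,1): Delta=0.9952 Bond=-111.4368
(2,2): Delta=1.0000 Bond=-112.2645
(3,0): Delta=-1.0000 Bond=114.5098
(3,1): Delta=0.9802 Bond=-111.6151
(3,2): Delta=1.0000 Bond=-114.5098
(3,3): Delta=1.0000 Bond=-114.5098
V0=66.4843

Since d<R<u, set p* = (R−d)/(u−d) = 0.7083; price each node as the discounted p*-expectation of its children.
Terminal payoffs: V(4,0)=25.9709, V(4,1)=0.3251, V(4,2)=32.5620, V(4,3)=74.7348, V(4,4)=128.8152
(3,0): S=106.8577. Δ = (V_up−V_dn)/(S_up−S_dn) = (0.3251−25.9709)/(116.4749−90.8291) = -1.0000. V = [p*·0.3251 + (1−p*)·25.9709]/1.02 = 7.6521. B = V − Δ·S = 114.5098.
(3,1): S=137.0293. Δ = (V_up−V_dn)/(S_up−S_dn) = (32.5620−0.3251)/(149.3620−116.4749) = 0.9802. V = [p*·32.5620 + (1−p*)·0.3251]/1.02 = 22.7054. B = V − Δ·S = -111.6151.
(3,2): S=175.7200. Δ = (V_up−V_dn)/(S_up−S_dn) = (74.7348−32.5620)/(191.5348−149.3620) = 1.0000. V = [p*·74.7348 + (1−p*)·32.5620]/1.02 = 61.2102. B = V − Δ·S = -114.5098.
(3,3): S=225.3350. Δ = (V_up−V_dn)/(S_up−S_dn) = (128.8152−74.7348)/(245.6152−191.5348) = 1.0000. V = [p*·128.8152 + (1−p*)·74.7348]/1.02 = 110.8252. B = V − Δ·S = -114.5098.
(2,0): S=125.7150. Δ = (V_up−V_dn)/(S_up−S_dn) = (22.7054−7.6521)/(137.0293−106.8577) = 0.4989. V = [p*·22.7054 + (1−p*)·7.6521]/1.02 = 17.9558. B = V − Δ·S = -44.7667.
(2,1): S=161.2110. Δ = (V_up−V_dn)/(S_up−S_dn) = (61.2102−22.7054)/(175.7200−137.0293) = 0.9952. V = [p*·61.2102 + (1−p*)·22.7054]/1.02 = 48.9996. B = V − Δ·S = -111.4368.
(2,2): S=206.7294. Δ = (V_up−V_dn)/(S_up−S_dn) = (110.8252−61.2102)/(225.3350−175.7200) = 1.0000. V = [p*·110.8252 + (1−p*)·61.2102]/1.02 = 94.4649. B = V − Δ·S = -112.2645.
(1,0): S=147.9000. Δ = (V_up−V_dn)/(S_up−S_dn) = (48.9996−17.9558)/(161.2110−125.7150) = 0.8746. V = [p*·48.9996 + (1−p*)·17.9558]/1.02 = 39.1619. B = V − Δ·S = -90.1876.
(1,1): S=189.6600. Δ = (V_up−V_dn)/(S_up−S_dn) = (94.4649−48.9996)/(206.7294−161.2110) = 0.9988. V = [p*·94.4649 + (1−p*)·48.9996]/1.02 = 79.6120. B = V − Δ·S = -109.8266.
(0,0): S=174.0000. Δ = (V_up−V_dn)/(S_up−S_dn) = (79.6120−39.1619)/(189.6600−147.9000) = 0.9686. V = [p*·79.6120 + (1−p*)·39.1619]/1.02 = 66.4843. B = V − Δ·S = -102.0574.
Root portfolio cost Δ·174+B reproduces V0=66.4843.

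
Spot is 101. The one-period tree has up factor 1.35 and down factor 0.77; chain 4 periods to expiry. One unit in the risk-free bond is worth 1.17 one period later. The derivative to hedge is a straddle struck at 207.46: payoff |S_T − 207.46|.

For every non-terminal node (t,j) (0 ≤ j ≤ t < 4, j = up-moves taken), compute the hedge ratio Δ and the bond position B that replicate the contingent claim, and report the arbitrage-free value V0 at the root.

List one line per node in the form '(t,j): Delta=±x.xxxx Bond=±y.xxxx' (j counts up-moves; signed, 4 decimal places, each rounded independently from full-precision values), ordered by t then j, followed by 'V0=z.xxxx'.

Under the risk-neutral measure, an up-move has probability p* = (R−d)/(u−d) = 0.6897 and values discount at R = 1.17.
Payoff layer (t=4): V(4,0)=171.9554, V(4,1)=145.2117, V(4,2)=98.3234, V(4,3)=16.1166, V(4,4)=128.0121
(3,0): S=46.1098. Δ = (V_up−V_dn)/(S_up−S_dn) = (145.2117−171.9554)/(62.2483−35.5046) = -1.0000. V = [p*·145.2117 + (1−p*)·171.9554]/1.17 = 131.2064. B = V − Δ·S = 177.3162.
(3,1): S=80.8419. Δ = (V_up−V_dn)/(S_up−S_dn) = (98.3234−145.2117)/(109.1366−62.2483) = -1.0000. V = [p*·98.3234 + (1−p*)·145.2117]/1.17 = 96.4743. B = V − Δ·S = 177.3162.
(3,2): S=141.7358. Δ = (V_up−V_dn)/(S_up−S_dn) = (16.1166−98.3234)/(191.3434−109.1366) = -1.0000. V = [p*·16.1166 + (1−p*)·98.3234]/1.17 = 35.5804. B = V − Δ·S = 177.3162.
(3,3): S=248.4979. Δ = (V_up−V_dn)/(S_up−S_dn) = (128.0121−16.1166)/(335.4721−191.3434) = 0.7764. V = [p*·128.0121 + (1−p*)·16.1166]/1.17 = 79.7316. B = V − Δ·S = -113.1917.
(2,0): S=59.8829. Δ = (V_up−V_dn)/(S_up−S_dn) = (96.4743−131.2064)/(80.8419−46.1098) = -1.0000. V = [p*·96.4743 + (1−p*)·131.2064]/1.17 = 91.6694. B = V − Δ·S = 151.5523.
(2,1): S=104.9895. Δ = (V_up−V_dn)/(S_up−S_dn) = (35.5804−96.4743)/(141.7358−80.8419) = -1.0000. V = [p*·35.5804 + (1−p*)·96.4743]/1.17 = 46.5628. B = V − Δ·S = 151.5523.
(2,2): S=184.0725. Δ = (V_up−V_dn)/(S_up−S_dn) = (79.7316−35.5804)/(248.4979−141.7358) = 0.4135. V = [p*·79.7316 + (1−p*)·35.5804]/1.17 = 56.4355. B = V − Δ·S = -19.6872.
(1,0): S=77.7700. Δ = (V_up−V_dn)/(S_up−S_dn) = (46.5628−91.6694)/(104.9895−59.8829) = -1.0000. V = [p*·46.5628 + (1−p*)·91.6694]/1.17 = 51.7619. B = V − Δ·S = 129.5319.
(1,1): S=136.3500. Δ = (V_up−V_dn)/(S_up−S_dn) = (56.4355−46.5628)/(184.0725−104.9895) = 0.1248. V = [p*·56.4355 + (1−p*)·46.5628]/1.17 = 45.6167. B = V − Δ·S = 28.5949.
(0,0): S=101.0000. Δ = (V_up−V_dn)/(S_up−S_dn) = (45.6167−51.7619)/(136.3500−77.7700) = -0.1049. V = [p*·45.6167 + (1−p*)·51.7619]/1.17 = 40.6187. B = V − Δ·S = 51.2139.
Root portfolio cost Δ·101+B reproduces V0=40.6187.

(0,0): Delta=-0.1049 Bond=51.2139
(1,0): Delta=-1.0000 Bond=129.5319
(1,1): Delta=0.1248 Bond=28.5949
(2,0): Delta=-1.0000 Bond=151.5523
(2,1): Delta=-1.0000 Bond=151.5523
(2,2): Delta=0.4135 Bond=-19.6872
(3,0): Delta=-1.0000 Bond=177.3162
(3,1): Delta=-1.0000 Bond=177.3162
(3,2): Delta=-1.0000 Bond=177.3162
(3,3): Delta=0.7764 Bond=-113.1917
V0=40.6187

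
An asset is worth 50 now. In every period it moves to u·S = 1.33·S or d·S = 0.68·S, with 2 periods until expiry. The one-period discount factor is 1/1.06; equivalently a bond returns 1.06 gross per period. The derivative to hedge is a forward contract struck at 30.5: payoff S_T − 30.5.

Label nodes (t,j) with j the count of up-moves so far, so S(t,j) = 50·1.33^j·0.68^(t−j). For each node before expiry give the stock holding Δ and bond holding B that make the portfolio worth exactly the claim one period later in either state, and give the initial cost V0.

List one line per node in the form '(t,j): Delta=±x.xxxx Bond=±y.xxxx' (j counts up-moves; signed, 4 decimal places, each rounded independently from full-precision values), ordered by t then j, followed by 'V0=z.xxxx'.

Since d<R<u, set p* = (R−d)/(u−d) = 0.5846; price each node as the discounted p*-expectation of its children.
At expiry t=2: V(2,0)=-7.3800, V(2,1)=14.7200, V(2,2)=57.9450
  t=1,j=0: stock 34.0000 → up 45.2200 (V=14.7200), down 23.1200 (V=-7.3800). Price 5.2264; hedge Δ=1.0000, bond B=-28.7736.
  t=1,j=1: stock 66.5000 → up 88.4450 (V=57.9450), down 45.2200 (V=14.7200). Price 37.7264; hedge Δ=1.0000, bond B=-28.7736.
  t=0,j=0: stock 50.0000 → up 66.5000 (V=37.7264), down 34.0000 (V=5.2264). Price 22.8551; hedge Δ=1.0000, bond B=-27.1449.
The time-0 hedge costs 22.8551, which is the no-arbitrage price.

(0,0): Delta=1.0000 Bond=-27.1449
(1,0): Delta=1.0000 Bond=-28.7736
(1,1): Delta=1.0000 Bond=-28.7736
V0=22.8551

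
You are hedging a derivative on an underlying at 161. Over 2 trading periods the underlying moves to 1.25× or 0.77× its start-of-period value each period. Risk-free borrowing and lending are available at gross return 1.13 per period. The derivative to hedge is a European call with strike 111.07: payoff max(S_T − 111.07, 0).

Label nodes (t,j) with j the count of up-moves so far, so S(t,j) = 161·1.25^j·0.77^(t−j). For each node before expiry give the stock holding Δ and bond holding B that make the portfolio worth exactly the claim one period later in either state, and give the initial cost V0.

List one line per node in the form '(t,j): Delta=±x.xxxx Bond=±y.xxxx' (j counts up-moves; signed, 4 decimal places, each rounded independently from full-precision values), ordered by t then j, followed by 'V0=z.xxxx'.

(0,0): Delta=0.9553 Bond=-79.0236
(1,0): Delta=0.7376 Bond=-62.3105
(1,1): Delta=1.0000 Bond=-98.2920
V0=74.7801

Under the risk-neutral measure, an up-move has probability p* = (R−d)/(u−d) = 0.7500 and values discount at R = 1.13.
Payoff layer (t=2): V(2,0)=0.0000, V(2,1)=43.8925, V(2,2)=140.4925
  t=1,j=0: stock 123.9700 → up 154.9625 (V=43.8925), down 95.4569 (V=0.0000). Price 29.1322; hedge Δ=0.7376, bond B=-62.3105.
  t=1,j=1: stock 201.2500 → up 251.5625 (V=140.4925), down 154.9625 (V=43.8925). Price 102.9580; hedge Δ=1.0000, bond B=-98.2920.
  t=0,j=0: stock 161.0000 → up 201.2500 (V=102.9580), down 123.9700 (V=29.1322). Price 74.7801; hedge Δ=0.9553, bond B=-79.0236.
Each (Δ,B) replicates both successor values, so the strategy is self-financing and V0 is arbitrage-free.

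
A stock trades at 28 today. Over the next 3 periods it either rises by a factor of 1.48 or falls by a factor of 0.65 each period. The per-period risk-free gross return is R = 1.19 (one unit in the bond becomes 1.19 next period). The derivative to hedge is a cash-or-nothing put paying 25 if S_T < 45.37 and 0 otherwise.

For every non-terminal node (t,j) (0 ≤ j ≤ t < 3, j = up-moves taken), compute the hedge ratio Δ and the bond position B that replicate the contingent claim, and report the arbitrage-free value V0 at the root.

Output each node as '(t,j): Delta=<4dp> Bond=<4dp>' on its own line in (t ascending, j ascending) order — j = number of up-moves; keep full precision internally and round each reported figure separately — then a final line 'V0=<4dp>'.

(0,0): Delta=-0.3215 Bond=19.7531
(1,0): Delta=0.0000 Bond=17.6541
(1,1): Delta=-0.3974 Bond=26.6490
(2,0): Delta=0.0000 Bond=21.0084
(2,1): Delta=0.0000 Bond=21.0084
(2,2): Delta=-0.4911 Bond=37.4608
V0=10.7499

Risk-neutral probability p* = (R−d)/(u−d) = (1.19−0.65)/(1.48−0.65) = 0.6506.
Terminal values V(3,·): V(3,0)=25.0000, V(3,1)=25.0000, V(3,2)=25.0000, V(3,3)=0.0000
(2,0): S=11.8300. Δ = (V_up−V_dn)/(S_up−S_dn) = (25.0000−25.0000)/(17.5084−7.6895) = 0.0000. V = [p*·25.0000 + (1−p*)·25.0000]/1.19 = 21.0084. B = V − Δ·S = 21.0084.
(2,1): S=26.9360. Δ = (V_up−V_dn)/(S_up−S_dn) = (25.0000−25.0000)/(39.8653−17.5084) = 0.0000. V = [p*·25.0000 + (1−p*)·25.0000]/1.19 = 21.0084. B = V − Δ·S = 21.0084.
(2,2): S=61.3312. Δ = (V_up−V_dn)/(S_up−S_dn) = (0.0000−25.0000)/(90.7702−39.8653) = -0.4911. V = [p*·0.0000 + (1−p*)·25.0000]/1.19 = 7.3403. B = V − Δ·S = 37.4608.
(1,0): S=18.2000. Δ = (V_up−V_dn)/(S_up−S_dn) = (21.0084−21.0084)/(26.9360−11.8300) = 0.0000. V = [p*·21.0084 + (1−p*)·21.0084]/1.19 = 17.6541. B = V − Δ·S = 17.6541.
(1,1): S=41.4400. Δ = (V_up−V_dn)/(S_up−S_dn) = (7.3403−21.0084)/(61.3312−26.9360) = -0.3974. V = [p*·7.3403 + (1−p*)·21.0084]/1.19 = 10.1814. B = V − Δ·S = 26.6490.
(0,0): S=28.0000. Δ = (V_up−V_dn)/(S_up−S_dn) = (10.1814−17.6541)/(41.4400−18.2000) = -0.3215. V = [p*·10.1814 + (1−p*)·17.6541]/1.19 = 10.7499. B = V − Δ·S = 19.7531.
Root portfolio cost Δ·28+B reproduces V0=10.7499.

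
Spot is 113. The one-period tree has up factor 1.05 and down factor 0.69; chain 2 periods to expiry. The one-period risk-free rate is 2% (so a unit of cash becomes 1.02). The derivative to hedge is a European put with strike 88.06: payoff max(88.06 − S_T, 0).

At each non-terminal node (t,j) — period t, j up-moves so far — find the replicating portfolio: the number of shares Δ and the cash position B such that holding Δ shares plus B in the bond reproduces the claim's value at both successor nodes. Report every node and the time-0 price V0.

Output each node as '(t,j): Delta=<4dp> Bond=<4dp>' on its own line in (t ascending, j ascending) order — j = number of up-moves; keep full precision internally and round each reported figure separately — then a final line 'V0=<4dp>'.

Since d<R<u, set p* = (R−d)/(u−d) = 0.9167; price each node as the discounted p*-expectation of its children.
Terminal values V(2,·): V(2,0)=34.2607, V(2,1)=6.1915, V(2,2)=0.0000
Node (1,0) S=77.9700: V=(p*·6.1915+(1−p*)·34.2607)/1.02=8.3633; Δ=(6.1915−34.2607)/(81.8685−53.7993)=-1.0000; B=V−Δ·S=86.3333
Node (1,1) S=118.6500: V=(p*·0.0000+(1−p*)·6.1915)/1.02=0.5058; Δ=(0.0000−6.1915)/(124.5825−81.8685)=-0.1450; B=V−Δ·S=17.7045
Node (0,0) S=113.0000: V=(p*·0.5058+(1−p*)·8.3633)/1.02=1.1379; Δ=(0.5058−8.3633)/(118.6500−77.9700)=-0.1932; B=V−Δ·S=22.9642
Each (Δ,B) replicates both successor values, so the strategy is self-financing and V0 is arbitrage-free.

(0,0): Delta=-0.1932 Bond=22.9642
(1,0): Delta=-1.0000 Bond=86.3333
(1,1): Delta=-0.1450 Bond=17.7045
V0=1.1379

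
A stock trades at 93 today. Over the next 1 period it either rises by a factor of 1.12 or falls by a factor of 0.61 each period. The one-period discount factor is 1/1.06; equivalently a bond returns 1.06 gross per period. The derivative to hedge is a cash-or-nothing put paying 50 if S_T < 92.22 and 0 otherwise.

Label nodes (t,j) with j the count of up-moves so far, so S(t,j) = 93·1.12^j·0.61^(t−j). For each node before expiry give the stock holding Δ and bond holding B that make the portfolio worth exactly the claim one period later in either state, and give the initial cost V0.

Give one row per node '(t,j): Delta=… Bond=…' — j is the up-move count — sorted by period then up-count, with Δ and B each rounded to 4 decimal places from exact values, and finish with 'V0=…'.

(0,0): Delta=-1.0542 Bond=103.5886
V0=5.5494

Risk-neutral probability p* = (R−d)/(u−d) = (1.06−0.61)/(1.12−0.61) = 0.8824.
Terminal payoffs: V(1,0)=50.0000, V(1,1)=0.0000
(0,0): S=93.0000. Δ = (V_up−V_dn)/(S_up−S_dn) = (0.0000−50.0000)/(104.1600−56.7300) = -1.0542. V = [p*·0.0000 + (1−p*)·50.0000]/1.06 = 5.5494. B = V − Δ·S = 103.5886.
Self-financing check: at every node Δ·S+B equals the discounted successor values.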